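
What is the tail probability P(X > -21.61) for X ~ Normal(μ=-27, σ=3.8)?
0.078034

We have X ~ Normal(μ=-27, σ=3.8).

P(X > -21.61) = 1 - P(X ≤ -21.61)
                = 1 - F(-21.61)
                = 1 - 0.921966
                = 0.078034

So there's approximately a 7.8% chance that X exceeds -21.61.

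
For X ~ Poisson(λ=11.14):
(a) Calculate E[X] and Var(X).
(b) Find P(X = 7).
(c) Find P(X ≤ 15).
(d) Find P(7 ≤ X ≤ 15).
(a) E[X] = 11.1400, Var(X) = 11.1400
(b) P(X = 7) = 0.061337
(c) P(X ≤ 15) = 0.899737
(d) P(7 ≤ X ≤ 15) = 0.826695

We have X ~ Poisson(λ=11.14).

(a) Moments:
E[X] = 11.1400
Var(X) = 11.1400
σ = √Var(X) = 3.3377

(b) Point probability using PMF:
P(X = 7) = 0.061337

(c) Cumulative probability using CDF:
P(X ≤ 15) = F(15) = 0.899737

(d) Range probability:
P(7 ≤ X ≤ 15) = P(X ≤ 15) - P(X ≤ 6)
                   = F(15) - F(6)
                   = 0.899737 - 0.073041
                   = 0.826695

This means approximately 82.7% of outcomes fall in the interval [7, 15].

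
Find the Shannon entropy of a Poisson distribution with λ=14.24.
2.7409 nats

We have X ~ Poisson(λ=14.24).

The Shannon entropy measures the uncertainty or information content of the distribution.

For a Poisson distribution with λ=14.24:
H(X) = 2.7409 nats

(In bits, this would be 3.9543 bits.)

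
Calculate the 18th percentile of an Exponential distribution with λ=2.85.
0.0696

We have X ~ Exponential(λ=2.85).

We want to find x such that P(X ≤ x) = 0.18.

This is the 18th percentile, which means 18% of values fall below this point.

Using the inverse CDF (quantile function):
x = F⁻¹(0.18) = 0.0696

Verification: P(X ≤ 0.0696) = 0.18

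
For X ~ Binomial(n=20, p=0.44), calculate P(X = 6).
0.083894

We have X ~ Binomial(n=20, p=0.44).

For a Binomial distribution, the PMF gives us the probability of each outcome.

Using the PMF formula:
P(X = 6) = 0.083894

Rounded to 4 decimal places: 0.0839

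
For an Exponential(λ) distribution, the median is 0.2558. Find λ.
λ = 2.7097

For X ~ Exponential(λ), the CDF is F(x) = 1 - e^(-λx).
The median m satisfies F(m) = 0.5:
1 - e^(-λm) = 0.5
e^(-λm) = 0.5
λm = ln(2)
m = ln(2) / λ

Given m = 0.2558:
λ = ln(2) / 0.2558 = 0.693147 / 0.2558 = 2.7097

Verification: ln(2) / 2.7097 = 0.2558 ✓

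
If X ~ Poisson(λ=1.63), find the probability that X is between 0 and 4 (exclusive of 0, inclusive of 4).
0.778697

We have X ~ Poisson(λ=1.63).

To find P(0 < X ≤ 4), we use:
P(0 < X ≤ 4) = P(X ≤ 4) - P(X ≤ 0)
                 = F(4) - F(0)
                 = 0.974626 - 0.195930
                 = 0.778697

So there's approximately a 77.9% chance that X falls in this range.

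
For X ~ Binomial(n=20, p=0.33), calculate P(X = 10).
0.051581

We have X ~ Binomial(n=20, p=0.33).

For a Binomial distribution, the PMF gives us the probability of each outcome.

Using the PMF formula:
P(X = 10) = 0.051581

Rounded to 4 decimal places: 0.0516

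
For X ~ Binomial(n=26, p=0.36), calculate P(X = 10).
0.153865

We have X ~ Binomial(n=26, p=0.36).

For a Binomial distribution, the PMF gives us the probability of each outcome.

Using the PMF formula:
P(X = 10) = 0.153865

Rounded to 4 decimal places: 0.1539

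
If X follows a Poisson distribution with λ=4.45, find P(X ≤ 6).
0.837403

We have X ~ Poisson(λ=4.45).

The CDF gives us P(X ≤ k).

Using the CDF:
P(X ≤ 6) = 0.837403

This means there's approximately a 83.7% chance that X is at most 6.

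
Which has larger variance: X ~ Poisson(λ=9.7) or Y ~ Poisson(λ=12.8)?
Y has larger variance (12.8000 > 9.7000)

Compute the variance for each distribution:

X ~ Poisson(λ=9.7):
Var(X) = 9.7000

Y ~ Poisson(λ=12.8):
Var(Y) = 12.8000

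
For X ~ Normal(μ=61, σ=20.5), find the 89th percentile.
86.1438

We have X ~ Normal(μ=61, σ=20.5).

We want to find x such that P(X ≤ x) = 0.89.

This is the 89th percentile, which means 89% of values fall below this point.

Using the inverse CDF (quantile function):
x = F⁻¹(0.89) = 86.1438

Verification: P(X ≤ 86.1438) = 0.89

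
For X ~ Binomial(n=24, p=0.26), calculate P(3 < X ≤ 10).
0.876246

We have X ~ Binomial(n=24, p=0.26).

To find P(3 < X ≤ 10), we use:
P(3 < X ≤ 10) = P(X ≤ 10) - P(X ≤ 3)
                 = F(10) - F(3)
                 = 0.971701 - 0.095455
                 = 0.876246

So there's approximately a 87.6% chance that X falls in this range.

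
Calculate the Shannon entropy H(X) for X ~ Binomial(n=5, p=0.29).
1.4011 nats

We have X ~ Binomial(n=5, p=0.29).

The Shannon entropy measures the uncertainty or information content of the distribution.

For a Binomial distribution with n=5, p=0.29:
H(X) = 1.4011 nats

(In bits, this would be 2.0214 bits.)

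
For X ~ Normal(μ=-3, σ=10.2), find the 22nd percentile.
-10.8764

We have X ~ Normal(μ=-3, σ=10.2).

We want to find x such that P(X ≤ x) = 0.22.

This is the 22nd percentile, which means 22% of values fall below this point.

Using the inverse CDF (quantile function):
x = F⁻¹(0.22) = -10.8764

Verification: P(X ≤ -10.8764) = 0.22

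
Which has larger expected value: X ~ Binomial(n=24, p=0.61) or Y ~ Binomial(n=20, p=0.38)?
X has larger mean (14.6400 > 7.6000)

Compute the expected value for each distribution:

X ~ Binomial(n=24, p=0.61):
E[X] = 14.6400

Y ~ Binomial(n=20, p=0.38):
E[Y] = 7.6000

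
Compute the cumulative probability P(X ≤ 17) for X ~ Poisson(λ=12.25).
0.926948

We have X ~ Poisson(λ=12.25).

The CDF gives us P(X ≤ k).

Using the CDF:
P(X ≤ 17) = 0.926948

This means there's approximately a 92.7% chance that X is at most 17.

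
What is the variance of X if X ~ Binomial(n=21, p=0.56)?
5.1744

We have X ~ Binomial(n=21, p=0.56).

For a Binomial distribution with n=21, p=0.56:
Var(X) = 5.1744

The variance measures the spread of the distribution around the mean.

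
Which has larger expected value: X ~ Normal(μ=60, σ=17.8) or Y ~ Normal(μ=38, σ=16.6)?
X has larger mean (60.0000 > 38.0000)

Compute the expected value for each distribution:

X ~ Normal(μ=60, σ=17.8):
E[X] = 60.0000

Y ~ Normal(μ=38, σ=16.6):
E[Y] = 38.0000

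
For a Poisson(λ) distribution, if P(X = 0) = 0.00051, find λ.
λ = 7.5811

For a Poisson(λ) distribution, the PMF at 0 is:
P(X = 0) = λ^0 e^(-λ) / 0! = e^(-λ)

Given P(X = 0) = 0.00051:
e^(-λ) = 0.00051
-λ = ln(0.00051)
λ = -ln(0.00051) = 7.5811

Verification: e^(-7.5811) = 0.00051 ✓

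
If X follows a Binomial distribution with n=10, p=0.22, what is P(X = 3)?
0.224446

We have X ~ Binomial(n=10, p=0.22).

For a Binomial distribution, the PMF gives us the probability of each outcome.

Using the PMF formula:
P(X = 3) = 0.224446

Rounded to 4 decimal places: 0.2244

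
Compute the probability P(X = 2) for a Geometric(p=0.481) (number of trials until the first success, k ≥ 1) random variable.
0.249639

We have X ~ Geometric(p=0.481) (number of trials until the first success, k ≥ 1).

For a Geometric distribution, the PMF gives us the probability of each outcome.

Using the PMF formula:
P(X = 2) = 0.249639

Rounded to 4 decimal places: 0.2496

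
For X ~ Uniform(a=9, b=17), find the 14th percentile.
10.1200

We have X ~ Uniform(a=9, b=17).

We want to find x such that P(X ≤ x) = 0.14.

This is the 14th percentile, which means 14% of values fall below this point.

Using the inverse CDF (quantile function):
x = F⁻¹(0.14) = 10.1200

Verification: P(X ≤ 10.1200) = 0.14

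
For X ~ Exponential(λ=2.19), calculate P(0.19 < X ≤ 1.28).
0.598999

We have X ~ Exponential(λ=2.19).

To find P(0.19 < X ≤ 1.28), we use:
P(0.19 < X ≤ 1.28) = P(X ≤ 1.28) - P(X ≤ 0.19)
                 = F(1.28) - F(0.19)
                 = 0.939384 - 0.340386
                 = 0.598999

So there's approximately a 59.9% chance that X falls in this range.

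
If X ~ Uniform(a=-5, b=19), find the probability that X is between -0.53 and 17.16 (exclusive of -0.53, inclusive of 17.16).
0.737083

We have X ~ Uniform(a=-5, b=19).

To find P(-0.53 < X ≤ 17.16), we use:
P(-0.53 < X ≤ 17.16) = P(X ≤ 17.16) - P(X ≤ -0.53)
                 = F(17.16) - F(-0.53)
                 = 0.923333 - 0.186250
                 = 0.737083

So there's approximately a 73.7% chance that X falls in this range.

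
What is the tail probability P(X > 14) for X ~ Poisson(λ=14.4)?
0.471879

We have X ~ Poisson(λ=14.4).

P(X > 14) = 1 - P(X ≤ 14)
                = 1 - F(14)
                = 1 - 0.528121
                = 0.471879

So there's approximately a 47.2% chance that X exceeds 14.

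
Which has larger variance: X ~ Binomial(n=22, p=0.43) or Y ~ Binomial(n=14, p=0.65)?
X has larger variance (5.3922 > 3.1850)

Compute the variance for each distribution:

X ~ Binomial(n=22, p=0.43):
Var(X) = 5.3922

Y ~ Binomial(n=14, p=0.65):
Var(Y) = 3.1850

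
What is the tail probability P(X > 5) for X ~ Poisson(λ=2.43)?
0.037508

We have X ~ Poisson(λ=2.43).

P(X > 5) = 1 - P(X ≤ 5)
                = 1 - F(5)
                = 1 - 0.962492
                = 0.037508

So there's approximately a 3.8% chance that X exceeds 5.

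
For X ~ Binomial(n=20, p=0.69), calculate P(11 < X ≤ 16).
0.775196

We have X ~ Binomial(n=20, p=0.69).

To find P(11 < X ≤ 16), we use:
P(11 < X ≤ 16) = P(X ≤ 16) - P(X ≤ 11)
                 = F(16) - F(11)
                 = 0.909214 - 0.134018
                 = 0.775196

So there's approximately a 77.5% chance that X falls in this range.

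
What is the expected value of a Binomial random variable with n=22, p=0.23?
5.0600

We have X ~ Binomial(n=22, p=0.23).

For a Binomial distribution with n=22, p=0.23:
E[X] = 5.0600

This is the expected (average) value of X.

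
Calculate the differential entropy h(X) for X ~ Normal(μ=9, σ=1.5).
1.8244 nats

We have X ~ Normal(μ=9, σ=1.5).

The differential entropy measures the uncertainty or information content of the distribution.

For a Normal distribution with μ=9, σ=1.5:
h(X) = 1.8244 nats

(In bits, this would be 2.6321 bits.)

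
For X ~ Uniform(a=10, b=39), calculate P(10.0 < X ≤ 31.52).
0.742069

We have X ~ Uniform(a=10, b=39).

To find P(10.0 < X ≤ 31.52), we use:
P(10.0 < X ≤ 31.52) = P(X ≤ 31.52) - P(X ≤ 10.0)
                 = F(31.52) - F(10.0)
                 = 0.742069 - 0.000000
                 = 0.742069

So there's approximately a 74.2% chance that X falls in this range.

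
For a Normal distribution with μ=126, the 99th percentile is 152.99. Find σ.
σ = 11.6019

For X ~ Normal(μ, σ), the p-th percentile satisfies x = μ + z_p × σ,
where z_p = Φ⁻¹(p) is the standard normal quantile.

Step 1: z_{0.99} = Φ⁻¹(0.99) = 2.3263

Step 2: Solve for σ:
152.99 = 126 + 2.3263 × σ
σ = (152.99 - 126) / 2.3263
σ = 26.99 / 2.3263
σ = 11.6019

Verification: μ + z × σ = 126 + 2.3263 × 11.6019 = 152.99 ✓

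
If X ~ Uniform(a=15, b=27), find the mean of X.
21.0000

We have X ~ Uniform(a=15, b=27).

For a Uniform distribution with a=15, b=27:
E[X] = 21.0000

This is the expected (average) value of X.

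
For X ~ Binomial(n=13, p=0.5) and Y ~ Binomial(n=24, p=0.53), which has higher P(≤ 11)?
X has higher probability (P(X ≤ 11) = 0.9983 > P(Y ≤ 11) = 0.3083)

Compute P(≤ 11) for each distribution:

X ~ Binomial(n=13, p=0.5):
P(X ≤ 11) = 0.9983

Y ~ Binomial(n=24, p=0.53):
P(Y ≤ 11) = 0.3083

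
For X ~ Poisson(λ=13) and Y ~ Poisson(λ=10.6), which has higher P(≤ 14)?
Y has higher probability (P(Y ≤ 14) = 0.8815 > P(X ≤ 14) = 0.6751)

Compute P(≤ 14) for each distribution:

X ~ Poisson(λ=13):
P(X ≤ 14) = 0.6751

Y ~ Poisson(λ=10.6):
P(Y ≤ 14) = 0.8815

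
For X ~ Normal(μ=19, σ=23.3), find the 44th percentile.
15.4824

We have X ~ Normal(μ=19, σ=23.3).

We want to find x such that P(X ≤ x) = 0.44.

This is the 44th percentile, which means 44% of values fall below this point.

Using the inverse CDF (quantile function):
x = F⁻¹(0.44) = 15.4824

Verification: P(X ≤ 15.4824) = 0.44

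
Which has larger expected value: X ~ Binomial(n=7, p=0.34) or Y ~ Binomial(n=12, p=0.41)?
Y has larger mean (4.9200 > 2.3800)

Compute the expected value for each distribution:

X ~ Binomial(n=7, p=0.34):
E[X] = 2.3800

Y ~ Binomial(n=12, p=0.41):
E[Y] = 4.9200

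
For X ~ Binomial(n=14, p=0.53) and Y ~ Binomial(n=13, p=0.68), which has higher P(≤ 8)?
X has higher probability (P(X ≤ 8) = 0.7163 > P(Y ≤ 8) = 0.4067)

Compute P(≤ 8) for each distribution:

X ~ Binomial(n=14, p=0.53):
P(X ≤ 8) = 0.7163

Y ~ Binomial(n=13, p=0.68):
P(Y ≤ 8) = 0.4067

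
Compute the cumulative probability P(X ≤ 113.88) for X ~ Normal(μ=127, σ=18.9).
0.243785

We have X ~ Normal(μ=127, σ=18.9).

The CDF gives us P(X ≤ k).

Using the CDF:
P(X ≤ 113.88) = 0.243785

This means there's approximately a 24.4% chance that X is at most 113.88.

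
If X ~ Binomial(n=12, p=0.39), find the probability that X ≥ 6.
0.308654

We have X ~ Binomial(n=12, p=0.39).

For discrete distributions, P(X ≥ 6) = 1 - P(X ≤ 5).

P(X ≤ 5) = 0.691346
P(X ≥ 6) = 1 - 0.691346 = 0.308654

So there's approximately a 30.9% chance that X is at least 6.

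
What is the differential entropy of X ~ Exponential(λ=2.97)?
-0.0886 nats

We have X ~ Exponential(λ=2.97).

The differential entropy measures the uncertainty or information content of the distribution.

For an Exponential distribution with λ=2.97:
h(X) = -0.0886 nats

(In bits, this would be -0.1278 bits.)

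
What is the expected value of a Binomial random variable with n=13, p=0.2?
2.6000

We have X ~ Binomial(n=13, p=0.2).

For a Binomial distribution with n=13, p=0.2:
E[X] = 2.6000

This is the expected (average) value of X.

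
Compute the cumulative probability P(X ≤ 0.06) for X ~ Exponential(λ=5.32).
0.273270

We have X ~ Exponential(λ=5.32).

The CDF gives us P(X ≤ k).

Using the CDF:
P(X ≤ 0.06) = 0.273270

This means there's approximately a 27.3% chance that X is at most 0.06.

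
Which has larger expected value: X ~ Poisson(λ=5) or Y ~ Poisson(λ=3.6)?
X has larger mean (5.0000 > 3.6000)

Compute the expected value for each distribution:

X ~ Poisson(λ=5):
E[X] = 5.0000

Y ~ Poisson(λ=3.6):
E[Y] = 3.6000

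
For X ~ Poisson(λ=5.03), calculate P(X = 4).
0.174405

We have X ~ Poisson(λ=5.03).

For a Poisson distribution, the PMF gives us the probability of each outcome.

Using the PMF formula:
P(X = 4) = 0.174405

Rounded to 4 decimal places: 0.1744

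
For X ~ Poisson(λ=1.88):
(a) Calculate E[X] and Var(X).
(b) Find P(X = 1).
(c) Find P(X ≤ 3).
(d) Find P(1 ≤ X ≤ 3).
(a) E[X] = 1.8800, Var(X) = 1.8800
(b) P(X = 1) = 0.286869
(c) P(X ≤ 3) = 0.878102
(d) P(1 ≤ X ≤ 3) = 0.725512

We have X ~ Poisson(λ=1.88).

(a) Moments:
E[X] = 1.8800
Var(X) = 1.8800
σ = √Var(X) = 1.3711

(b) Point probability using PMF:
P(X = 1) = 0.286869

(c) Cumulative probability using CDF:
P(X ≤ 3) = F(3) = 0.878102

(d) Range probability:
P(1 ≤ X ≤ 3) = P(X ≤ 3) - P(X ≤ 0)
                   = F(3) - F(0)
                   = 0.878102 - 0.152590
                   = 0.725512

This means approximately 72.6% of outcomes fall in the interval [1, 3].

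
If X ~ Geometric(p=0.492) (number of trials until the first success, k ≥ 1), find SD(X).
1.4487

We have X ~ Geometric(p=0.492) (number of trials until the first success, k ≥ 1).

For a Geometric distribution with p=0.492 (number of trials until the first success, k ≥ 1):
σ = √Var(X) = 1.4487

The standard deviation is the square root of the variance.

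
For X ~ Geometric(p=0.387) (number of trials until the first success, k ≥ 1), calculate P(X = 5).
0.054645

We have X ~ Geometric(p=0.387) (number of trials until the first success, k ≥ 1).

For a Geometric distribution, the PMF gives us the probability of each outcome.

Using the PMF formula:
P(X = 5) = 0.054645

Rounded to 4 decimal places: 0.0546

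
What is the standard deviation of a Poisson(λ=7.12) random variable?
2.6683

We have X ~ Poisson(λ=7.12).

For a Poisson distribution with λ=7.12:
σ = √Var(X) = 2.6683

The standard deviation is the square root of the variance.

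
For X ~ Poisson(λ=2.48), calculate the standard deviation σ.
1.5748

We have X ~ Poisson(λ=2.48).

For a Poisson distribution with λ=2.48:
σ = √Var(X) = 1.5748

The standard deviation is the square root of the variance.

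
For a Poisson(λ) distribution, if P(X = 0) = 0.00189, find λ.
λ = 6.2712

For a Poisson(λ) distribution, the PMF at 0 is:
P(X = 0) = λ^0 e^(-λ) / 0! = e^(-λ)

Given P(X = 0) = 0.00189:
e^(-λ) = 0.00189
-λ = ln(0.00189)
λ = -ln(0.00189) = 6.2712

Verification: e^(-6.2712) = 0.00189 ✓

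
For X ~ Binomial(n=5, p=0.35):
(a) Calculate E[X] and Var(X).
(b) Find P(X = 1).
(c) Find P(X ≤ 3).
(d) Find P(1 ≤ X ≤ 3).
(a) E[X] = 1.7500, Var(X) = 1.1375
(b) P(X = 1) = 0.312386
(c) P(X ≤ 3) = 0.945978
(d) P(1 ≤ X ≤ 3) = 0.829948

We have X ~ Binomial(n=5, p=0.35).

(a) Moments:
E[X] = 1.7500
Var(X) = 1.1375
σ = √Var(X) = 1.0665

(b) Point probability using PMF:
P(X = 1) = 0.312386

(c) Cumulative probability using CDF:
P(X ≤ 3) = F(3) = 0.945978

(d) Range probability:
P(1 ≤ X ≤ 3) = P(X ≤ 3) - P(X ≤ 0)
                   = F(3) - F(0)
                   = 0.945978 - 0.116029
                   = 0.829948

This means approximately 83.0% of outcomes fall in the interval [1, 3].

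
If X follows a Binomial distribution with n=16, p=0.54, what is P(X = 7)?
0.141255

We have X ~ Binomial(n=16, p=0.54).

For a Binomial distribution, the PMF gives us the probability of each outcome.

Using the PMF formula:
P(X = 7) = 0.141255

Rounded to 4 decimal places: 0.1413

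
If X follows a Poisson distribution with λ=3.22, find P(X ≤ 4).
0.777042

We have X ~ Poisson(λ=3.22).

The CDF gives us P(X ≤ k).

Using the CDF:
P(X ≤ 4) = 0.777042

This means there's approximately a 77.7% chance that X is at most 4.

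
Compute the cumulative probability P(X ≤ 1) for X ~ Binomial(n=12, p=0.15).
0.443460

We have X ~ Binomial(n=12, p=0.15).

The CDF gives us P(X ≤ k).

Using the CDF:
P(X ≤ 1) = 0.443460

This means there's approximately a 44.3% chance that X is at most 1.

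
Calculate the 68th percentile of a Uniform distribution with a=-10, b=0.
-3.2000

We have X ~ Uniform(a=-10, b=0).

We want to find x such that P(X ≤ x) = 0.68.

This is the 68th percentile, which means 68% of values fall below this point.

Using the inverse CDF (quantile function):
x = F⁻¹(0.68) = -3.2000

Verification: P(X ≤ -3.2000) = 0.68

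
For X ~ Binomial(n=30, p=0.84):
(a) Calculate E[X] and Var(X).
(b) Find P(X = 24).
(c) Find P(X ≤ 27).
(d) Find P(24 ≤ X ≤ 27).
(a) E[X] = 25.2000, Var(X) = 4.0320
(b) P(X = 24) = 0.151721
(c) P(X ≤ 27) = 0.879636
(d) P(24 ≤ X ≤ 27) = 0.686011

We have X ~ Binomial(n=30, p=0.84).

(a) Moments:
E[X] = 25.2000
Var(X) = 4.0320
σ = √Var(X) = 2.0080

(b) Point probability using PMF:
P(X = 24) = 0.151721

(c) Cumulative probability using CDF:
P(X ≤ 27) = F(27) = 0.879636

(d) Range probability:
P(24 ≤ X ≤ 27) = P(X ≤ 27) - P(X ≤ 23)
                   = F(27) - F(23)
                   = 0.879636 - 0.193626
                   = 0.686011

This means approximately 68.6% of outcomes fall in the interval [24, 27].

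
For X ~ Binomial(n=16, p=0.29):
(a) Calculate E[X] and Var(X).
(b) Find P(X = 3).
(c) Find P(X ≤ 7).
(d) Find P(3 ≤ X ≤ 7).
(a) E[X] = 4.6400, Var(X) = 3.2944
(b) P(X = 3) = 0.159126
(c) P(X ≤ 7) = 0.937868
(d) P(3 ≤ X ≤ 7) = 0.822964

We have X ~ Binomial(n=16, p=0.29).

(a) Moments:
E[X] = 4.6400
Var(X) = 3.2944
σ = √Var(X) = 1.8150

(b) Point probability using PMF:
P(X = 3) = 0.159126

(c) Cumulative probability using CDF:
P(X ≤ 7) = F(7) = 0.937868

(d) Range probability:
P(3 ≤ X ≤ 7) = P(X ≤ 7) - P(X ≤ 2)
                   = F(7) - F(2)
                   = 0.937868 - 0.114904
                   = 0.822964

This means approximately 82.3% of outcomes fall in the interval [3, 7].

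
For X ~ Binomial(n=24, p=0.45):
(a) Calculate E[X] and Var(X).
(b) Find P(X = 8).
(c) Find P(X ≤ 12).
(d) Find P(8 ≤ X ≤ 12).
(a) E[X] = 10.8000, Var(X) = 5.9400
(b) P(X = 8) = 0.086710
(c) P(X ≤ 12) = 0.757967
(d) P(8 ≤ X ≤ 12) = 0.671673

We have X ~ Binomial(n=24, p=0.45).

(a) Moments:
E[X] = 10.8000
Var(X) = 5.9400
σ = √Var(X) = 2.4372

(b) Point probability using PMF:
P(X = 8) = 0.086710

(c) Cumulative probability using CDF:
P(X ≤ 12) = F(12) = 0.757967

(d) Range probability:
P(8 ≤ X ≤ 12) = P(X ≤ 12) - P(X ≤ 7)
                   = F(12) - F(7)
                   = 0.757967 - 0.086293
                   = 0.671673

This means approximately 67.2% of outcomes fall in the interval [8, 12].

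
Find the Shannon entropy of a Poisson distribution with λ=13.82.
2.7257 nats

We have X ~ Poisson(λ=13.82).

The Shannon entropy measures the uncertainty or information content of the distribution.

For a Poisson distribution with λ=13.82:
H(X) = 2.7257 nats

(In bits, this would be 3.9324 bits.)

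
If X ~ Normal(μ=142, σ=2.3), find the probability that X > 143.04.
0.325572

We have X ~ Normal(μ=142, σ=2.3).

P(X > 143.04) = 1 - P(X ≤ 143.04)
                = 1 - F(143.04)
                = 1 - 0.674428
                = 0.325572

So there's approximately a 32.6% chance that X exceeds 143.04.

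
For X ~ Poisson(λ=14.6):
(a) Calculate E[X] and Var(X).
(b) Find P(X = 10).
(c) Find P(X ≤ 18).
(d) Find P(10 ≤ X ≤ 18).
(a) E[X] = 14.6000, Var(X) = 14.6000
(b) P(X = 10) = 0.055343
(c) P(X ≤ 18) = 0.846559
(d) P(10 ≤ X ≤ 18) = 0.762664

We have X ~ Poisson(λ=14.6).

(a) Moments:
E[X] = 14.6000
Var(X) = 14.6000
σ = √Var(X) = 3.8210

(b) Point probability using PMF:
P(X = 10) = 0.055343

(c) Cumulative probability using CDF:
P(X ≤ 18) = F(18) = 0.846559

(d) Range probability:
P(10 ≤ X ≤ 18) = P(X ≤ 18) - P(X ≤ 9)
                   = F(18) - F(9)
                   = 0.846559 - 0.083895
                   = 0.762664

This means approximately 76.3% of outcomes fall in the interval [10, 18].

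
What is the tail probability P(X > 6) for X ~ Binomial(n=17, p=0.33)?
0.315328

We have X ~ Binomial(n=17, p=0.33).

P(X > 6) = 1 - P(X ≤ 6)
                = 1 - F(6)
                = 1 - 0.684672
                = 0.315328

So there's approximately a 31.5% chance that X exceeds 6.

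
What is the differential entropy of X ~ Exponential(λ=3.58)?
-0.2754 nats

We have X ~ Exponential(λ=3.58).

The differential entropy measures the uncertainty or information content of the distribution.

For an Exponential distribution with λ=3.58:
h(X) = -0.2754 nats

(In bits, this would be -0.3973 bits.)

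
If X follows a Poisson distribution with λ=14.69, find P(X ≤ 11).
0.206157

We have X ~ Poisson(λ=14.69).

The CDF gives us P(X ≤ k).

Using the CDF:
P(X ≤ 11) = 0.206157

This means there's approximately a 20.6% chance that X is at most 11.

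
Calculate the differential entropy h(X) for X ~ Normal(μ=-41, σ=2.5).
2.3352 nats

We have X ~ Normal(μ=-41, σ=2.5).

The differential entropy measures the uncertainty or information content of the distribution.

For a Normal distribution with μ=-41, σ=2.5:
h(X) = 2.3352 nats

(In bits, this would be 3.3690 bits.)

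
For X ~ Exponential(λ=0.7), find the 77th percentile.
2.0995

We have X ~ Exponential(λ=0.7).

We want to find x such that P(X ≤ x) = 0.77.

This is the 77th percentile, which means 77% of values fall below this point.

Using the inverse CDF (quantile function):
x = F⁻¹(0.77) = 2.0995

Verification: P(X ≤ 2.0995) = 0.77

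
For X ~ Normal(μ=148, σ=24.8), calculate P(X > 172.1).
0.165581

We have X ~ Normal(μ=148, σ=24.8).

P(X > 172.1) = 1 - P(X ≤ 172.1)
                = 1 - F(172.1)
                = 1 - 0.834419
                = 0.165581

So there's approximately a 16.6% chance that X exceeds 172.1.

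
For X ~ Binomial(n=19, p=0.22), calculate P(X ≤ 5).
0.774946

We have X ~ Binomial(n=19, p=0.22).

The CDF gives us P(X ≤ k).

Using the CDF:
P(X ≤ 5) = 0.774946

This means there's approximately a 77.5% chance that X is at most 5.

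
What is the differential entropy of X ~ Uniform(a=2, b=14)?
2.4849 nats

We have X ~ Uniform(a=2, b=14).

The differential entropy measures the uncertainty or information content of the distribution.

For a Uniform distribution with a=2, b=14:
h(X) = 2.4849 nats

(In bits, this would be 3.5850 bits.)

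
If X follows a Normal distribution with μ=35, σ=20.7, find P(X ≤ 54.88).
0.831570

We have X ~ Normal(μ=35, σ=20.7).

The CDF gives us P(X ≤ k).

Using the CDF:
P(X ≤ 54.88) = 0.831570

This means there's approximately a 83.2% chance that X is at most 54.88.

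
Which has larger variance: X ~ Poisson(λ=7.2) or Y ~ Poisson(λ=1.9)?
X has larger variance (7.2000 > 1.9000)

Compute the variance for each distribution:

X ~ Poisson(λ=7.2):
Var(X) = 7.2000

Y ~ Poisson(λ=1.9):
Var(Y) = 1.9000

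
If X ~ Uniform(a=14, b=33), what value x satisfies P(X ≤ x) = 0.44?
22.3600

We have X ~ Uniform(a=14, b=33).

We want to find x such that P(X ≤ x) = 0.44.

This is the 44th percentile, which means 44% of values fall below this point.

Using the inverse CDF (quantile function):
x = F⁻¹(0.44) = 22.3600

Verification: P(X ≤ 22.3600) = 0.44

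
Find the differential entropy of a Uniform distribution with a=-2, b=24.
3.2581 nats

We have X ~ Uniform(a=-2, b=24).

The differential entropy measures the uncertainty or information content of the distribution.

For a Uniform distribution with a=-2, b=24:
h(X) = 3.2581 nats

(In bits, this would be 4.7004 bits.)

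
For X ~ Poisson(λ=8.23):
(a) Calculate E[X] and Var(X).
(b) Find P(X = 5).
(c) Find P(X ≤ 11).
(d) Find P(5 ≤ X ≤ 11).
(a) E[X] = 8.2300, Var(X) = 8.2300
(b) P(X = 5) = 0.083864
(c) P(X ≤ 11) = 0.870762
(d) P(5 ≤ X ≤ 11) = 0.783562

We have X ~ Poisson(λ=8.23).

(a) Moments:
E[X] = 8.2300
Var(X) = 8.2300
σ = √Var(X) = 2.8688

(b) Point probability using PMF:
P(X = 5) = 0.083864

(c) Cumulative probability using CDF:
P(X ≤ 11) = F(11) = 0.870762

(d) Range probability:
P(5 ≤ X ≤ 11) = P(X ≤ 11) - P(X ≤ 4)
                   = F(11) - F(4)
                   = 0.870762 - 0.087200
                   = 0.783562

This means approximately 78.4% of outcomes fall in the interval [5, 11].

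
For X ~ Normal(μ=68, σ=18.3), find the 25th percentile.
55.6568

We have X ~ Normal(μ=68, σ=18.3).

We want to find x such that P(X ≤ x) = 0.25.

This is the 25th percentile, which means 25% of values fall below this point.

Using the inverse CDF (quantile function):
x = F⁻¹(0.25) = 55.6568

Verification: P(X ≤ 55.6568) = 0.25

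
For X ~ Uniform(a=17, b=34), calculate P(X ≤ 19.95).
0.173529

We have X ~ Uniform(a=17, b=34).

The CDF gives us P(X ≤ k).

Using the CDF:
P(X ≤ 19.95) = 0.173529

This means there's approximately a 17.4% chance that X is at most 19.95.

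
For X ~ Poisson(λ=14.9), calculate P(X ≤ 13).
0.372842

We have X ~ Poisson(λ=14.9).

The CDF gives us P(X ≤ k).

Using the CDF:
P(X ≤ 13) = 0.372842

This means there's approximately a 37.3% chance that X is at most 13.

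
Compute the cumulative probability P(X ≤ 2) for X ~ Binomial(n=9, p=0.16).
0.837112

We have X ~ Binomial(n=9, p=0.16).

The CDF gives us P(X ≤ k).

Using the CDF:
P(X ≤ 2) = 0.837112

This means there's approximately a 83.7% chance that X is at most 2.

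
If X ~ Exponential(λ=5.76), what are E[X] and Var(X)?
E[X] = 0.1736, Var(X) = 0.0301

We have X ~ Exponential(λ=5.76).

For an Exponential distribution with λ=5.76:

Expected value:
E[X] = 0.1736

Variance:
Var(X) = 0.0301

Standard deviation:
σ = √Var(X) = 0.1736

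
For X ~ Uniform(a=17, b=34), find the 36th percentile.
23.1200

We have X ~ Uniform(a=17, b=34).

We want to find x such that P(X ≤ x) = 0.36.

This is the 36th percentile, which means 36% of values fall below this point.

Using the inverse CDF (quantile function):
x = F⁻¹(0.36) = 23.1200

Verification: P(X ≤ 23.1200) = 0.36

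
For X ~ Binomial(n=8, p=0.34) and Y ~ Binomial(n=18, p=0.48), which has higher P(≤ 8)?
X has higher probability (P(X ≤ 8) = 1.0000 > P(Y ≤ 8) = 0.4751)

Compute P(≤ 8) for each distribution:

X ~ Binomial(n=8, p=0.34):
P(X ≤ 8) = 1.0000

Y ~ Binomial(n=18, p=0.48):
P(Y ≤ 8) = 0.4751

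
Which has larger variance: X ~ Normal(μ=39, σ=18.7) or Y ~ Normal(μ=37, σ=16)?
X has larger variance (349.6900 > 256.0000)

Compute the variance for each distribution:

X ~ Normal(μ=39, σ=18.7):
Var(X) = 349.6900

Y ~ Normal(μ=37, σ=16):
Var(Y) = 256.0000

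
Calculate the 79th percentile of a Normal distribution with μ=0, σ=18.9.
15.2414

We have X ~ Normal(μ=0, σ=18.9).

We want to find x such that P(X ≤ x) = 0.79.

This is the 79th percentile, which means 79% of values fall below this point.

Using the inverse CDF (quantile function):
x = F⁻¹(0.79) = 15.2414

Verification: P(X ≤ 15.2414) = 0.79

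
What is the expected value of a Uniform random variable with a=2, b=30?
16.0000

We have X ~ Uniform(a=2, b=30).

For a Uniform distribution with a=2, b=30:
E[X] = 16.0000

This is the expected (average) value of X.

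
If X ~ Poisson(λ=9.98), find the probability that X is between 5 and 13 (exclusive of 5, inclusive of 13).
0.798072

We have X ~ Poisson(λ=9.98).

To find P(5 < X ≤ 13), we use:
P(5 < X ≤ 13) = P(X ≤ 13) - P(X ≤ 5)
                 = F(13) - F(5)
                 = 0.865918 - 0.067846
                 = 0.798072

So there's approximately a 79.8% chance that X falls in this range.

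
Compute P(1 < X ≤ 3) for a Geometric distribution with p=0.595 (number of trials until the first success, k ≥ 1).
0.338570

We have X ~ Geometric(p=0.595) (number of trials until the first success, k ≥ 1).

To find P(1 < X ≤ 3), we use:
P(1 < X ≤ 3) = P(X ≤ 3) - P(X ≤ 1)
                 = F(3) - F(1)
                 = 0.933570 - 0.595000
                 = 0.338570

So there's approximately a 33.9% chance that X falls in this range.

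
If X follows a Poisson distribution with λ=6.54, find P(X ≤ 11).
0.964784

We have X ~ Poisson(λ=6.54).

The CDF gives us P(X ≤ k).

Using the CDF:
P(X ≤ 11) = 0.964784

This means there's approximately a 96.5% chance that X is at most 11.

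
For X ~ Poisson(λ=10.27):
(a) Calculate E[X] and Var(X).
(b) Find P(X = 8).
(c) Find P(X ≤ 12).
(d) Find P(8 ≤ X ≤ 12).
(a) E[X] = 10.2700, Var(X) = 10.2700
(b) P(X = 8) = 0.106375
(c) P(X ≤ 12) = 0.765301
(d) P(8 ≤ X ≤ 12) = 0.568423

We have X ~ Poisson(λ=10.27).

(a) Moments:
E[X] = 10.2700
Var(X) = 10.2700
σ = √Var(X) = 3.2047

(b) Point probability using PMF:
P(X = 8) = 0.106375

(c) Cumulative probability using CDF:
P(X ≤ 12) = F(12) = 0.765301

(d) Range probability:
P(8 ≤ X ≤ 12) = P(X ≤ 12) - P(X ≤ 7)
                   = F(12) - F(7)
                   = 0.765301 - 0.196877
                   = 0.568423

This means approximately 56.8% of outcomes fall in the interval [8, 12].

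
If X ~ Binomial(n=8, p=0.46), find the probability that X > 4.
0.279806

We have X ~ Binomial(n=8, p=0.46).

P(X > 4) = 1 - P(X ≤ 4)
                = 1 - F(4)
                = 1 - 0.720194
                = 0.279806

So there's approximately a 28.0% chance that X exceeds 4.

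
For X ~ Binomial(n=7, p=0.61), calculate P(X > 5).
0.172078

We have X ~ Binomial(n=7, p=0.61).

P(X > 5) = 1 - P(X ≤ 5)
                = 1 - F(5)
                = 1 - 0.827922
                = 0.172078

So there's approximately a 17.2% chance that X exceeds 5.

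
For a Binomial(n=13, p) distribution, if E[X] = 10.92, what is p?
p = 0.84

For a Binomial(n, p) distribution:
E[X] = n × p

Given n = 13 and E[X] = 10.92:
10.92 = 13 × p
p = 10.92 / 13 = 0.84

Verification: Binomial(13, 0.84) has E[X] = 10.92 ✓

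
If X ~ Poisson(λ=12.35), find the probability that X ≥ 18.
0.077372

We have X ~ Poisson(λ=12.35).

For discrete distributions, P(X ≥ 18) = 1 - P(X ≤ 17).

P(X ≤ 17) = 0.922628
P(X ≥ 18) = 1 - 0.922628 = 0.077372

So there's approximately a 7.7% chance that X is at least 18.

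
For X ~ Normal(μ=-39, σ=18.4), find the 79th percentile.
-24.1618

We have X ~ Normal(μ=-39, σ=18.4).

We want to find x such that P(X ≤ x) = 0.79.

This is the 79th percentile, which means 79% of values fall below this point.

Using the inverse CDF (quantile function):
x = F⁻¹(0.79) = -24.1618

Verification: P(X ≤ -24.1618) = 0.79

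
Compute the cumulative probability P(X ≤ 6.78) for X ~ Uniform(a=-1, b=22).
0.338261

We have X ~ Uniform(a=-1, b=22).

The CDF gives us P(X ≤ k).

Using the CDF:
P(X ≤ 6.78) = 0.338261

This means there's approximately a 33.8% chance that X is at most 6.78.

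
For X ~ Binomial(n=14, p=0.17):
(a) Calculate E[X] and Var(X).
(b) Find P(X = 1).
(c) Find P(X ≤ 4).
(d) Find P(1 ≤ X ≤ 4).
(a) E[X] = 2.3800, Var(X) = 1.9754
(b) P(X = 1) = 0.211151
(c) P(X ≤ 4) = 0.925925
(d) P(1 ≤ X ≤ 4) = 0.852289

We have X ~ Binomial(n=14, p=0.17).

(a) Moments:
E[X] = 2.3800
Var(X) = 1.9754
σ = √Var(X) = 1.4055

(b) Point probability using PMF:
P(X = 1) = 0.211151

(c) Cumulative probability using CDF:
P(X ≤ 4) = F(4) = 0.925925

(d) Range probability:
P(1 ≤ X ≤ 4) = P(X ≤ 4) - P(X ≤ 0)
                   = F(4) - F(0)
                   = 0.925925 - 0.073637
                   = 0.852289

This means approximately 85.2% of outcomes fall in the interval [1, 4].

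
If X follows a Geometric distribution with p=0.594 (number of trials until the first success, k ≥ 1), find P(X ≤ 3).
0.933077

We have X ~ Geometric(p=0.594) (number of trials until the first success, k ≥ 1).

The CDF gives us P(X ≤ k).

Using the CDF:
P(X ≤ 3) = 0.933077

This means there's approximately a 93.3% chance that X is at most 3.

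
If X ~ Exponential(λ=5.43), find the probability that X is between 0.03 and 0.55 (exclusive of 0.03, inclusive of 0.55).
0.799212

We have X ~ Exponential(λ=5.43).

To find P(0.03 < X ≤ 0.55), we use:
P(0.03 < X ≤ 0.55) = P(X ≤ 0.55) - P(X ≤ 0.03)
                 = F(0.55) - F(0.03)
                 = 0.949536 - 0.150324
                 = 0.799212

So there's approximately a 79.9% chance that X falls in this range.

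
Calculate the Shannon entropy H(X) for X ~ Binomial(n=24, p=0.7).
2.2245 nats

We have X ~ Binomial(n=24, p=0.7).

The Shannon entropy measures the uncertainty or information content of the distribution.

For a Binomial distribution with n=24, p=0.7:
H(X) = 2.2245 nats

(In bits, this would be 3.2093 bits.)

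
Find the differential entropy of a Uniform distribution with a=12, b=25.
2.5649 nats

We have X ~ Uniform(a=12, b=25).

The differential entropy measures the uncertainty or information content of the distribution.

For a Uniform distribution with a=12, b=25:
h(X) = 2.5649 nats

(In bits, this would be 3.7004 bits.)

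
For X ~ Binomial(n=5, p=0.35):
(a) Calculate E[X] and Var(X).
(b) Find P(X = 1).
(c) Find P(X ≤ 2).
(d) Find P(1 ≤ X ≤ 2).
(a) E[X] = 1.7500, Var(X) = 1.1375
(b) P(X = 1) = 0.312386
(c) P(X ≤ 2) = 0.764831
(d) P(1 ≤ X ≤ 2) = 0.648802

We have X ~ Binomial(n=5, p=0.35).

(a) Moments:
E[X] = 1.7500
Var(X) = 1.1375
σ = √Var(X) = 1.0665

(b) Point probability using PMF:
P(X = 1) = 0.312386

(c) Cumulative probability using CDF:
P(X ≤ 2) = F(2) = 0.764831

(d) Range probability:
P(1 ≤ X ≤ 2) = P(X ≤ 2) - P(X ≤ 0)
                   = F(2) - F(0)
                   = 0.764831 - 0.116029
                   = 0.648802

This means approximately 64.9% of outcomes fall in the interval [1, 2].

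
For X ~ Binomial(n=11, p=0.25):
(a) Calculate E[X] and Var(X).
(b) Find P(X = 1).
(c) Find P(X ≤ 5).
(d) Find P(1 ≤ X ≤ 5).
(a) E[X] = 2.7500, Var(X) = 2.0625
(b) P(X = 1) = 0.154862
(c) P(X ≤ 5) = 0.965672
(d) P(1 ≤ X ≤ 5) = 0.923437

We have X ~ Binomial(n=11, p=0.25).

(a) Moments:
E[X] = 2.7500
Var(X) = 2.0625
σ = √Var(X) = 1.4361

(b) Point probability using PMF:
P(X = 1) = 0.154862

(c) Cumulative probability using CDF:
P(X ≤ 5) = F(5) = 0.965672

(d) Range probability:
P(1 ≤ X ≤ 5) = P(X ≤ 5) - P(X ≤ 0)
                   = F(5) - F(0)
                   = 0.965672 - 0.042235
                   = 0.923437

This means approximately 92.3% of outcomes fall in the interval [1, 5].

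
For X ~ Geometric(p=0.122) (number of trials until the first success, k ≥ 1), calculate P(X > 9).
0.310063

We have X ~ Geometric(p=0.122) (number of trials until the first success, k ≥ 1).

P(X > 9) = 1 - P(X ≤ 9)
                = 1 - F(9)
                = 1 - 0.689937
                = 0.310063

So there's approximately a 31.0% chance that X exceeds 9.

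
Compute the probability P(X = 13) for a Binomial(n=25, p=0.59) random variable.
0.123172

We have X ~ Binomial(n=25, p=0.59).

For a Binomial distribution, the PMF gives us the probability of each outcome.

Using the PMF formula:
P(X = 13) = 0.123172

Rounded to 4 decimal places: 0.1232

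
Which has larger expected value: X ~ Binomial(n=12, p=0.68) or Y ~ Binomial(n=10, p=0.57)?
X has larger mean (8.1600 > 5.7000)

Compute the expected value for each distribution:

X ~ Binomial(n=12, p=0.68):
E[X] = 8.1600

Y ~ Binomial(n=10, p=0.57):
E[Y] = 5.7000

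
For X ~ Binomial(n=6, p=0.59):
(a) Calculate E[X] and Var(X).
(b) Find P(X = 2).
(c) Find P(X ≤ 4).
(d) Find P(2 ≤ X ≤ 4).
(a) E[X] = 3.5400, Var(X) = 1.4514
(b) P(X = 2) = 0.147547
(c) P(X ≤ 4) = 0.781948
(d) P(2 ≤ X ≤ 4) = 0.736185

We have X ~ Binomial(n=6, p=0.59).

(a) Moments:
E[X] = 3.5400
Var(X) = 1.4514
σ = √Var(X) = 1.2047

(b) Point probability using PMF:
P(X = 2) = 0.147547

(c) Cumulative probability using CDF:
P(X ≤ 4) = F(4) = 0.781948

(d) Range probability:
P(2 ≤ X ≤ 4) = P(X ≤ 4) - P(X ≤ 1)
                   = F(4) - F(1)
                   = 0.781948 - 0.045763
                   = 0.736185

This means approximately 73.6% of outcomes fall in the interval [2, 4].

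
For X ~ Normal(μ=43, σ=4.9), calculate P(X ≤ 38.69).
0.189540

We have X ~ Normal(μ=43, σ=4.9).

The CDF gives us P(X ≤ k).

Using the CDF:
P(X ≤ 38.69) = 0.189540

This means there's approximately a 19.0% chance that X is at most 38.69.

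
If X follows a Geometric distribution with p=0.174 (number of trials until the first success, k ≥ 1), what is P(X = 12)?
0.021249

We have X ~ Geometric(p=0.174) (number of trials until the first success, k ≥ 1).

For a Geometric distribution, the PMF gives us the probability of each outcome.

Using the PMF formula:
P(X = 12) = 0.021249

Rounded to 4 decimal places: 0.0212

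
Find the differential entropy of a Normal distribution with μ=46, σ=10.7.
3.7892 nats

We have X ~ Normal(μ=46, σ=10.7).

The differential entropy measures the uncertainty or information content of the distribution.

For a Normal distribution with μ=46, σ=10.7:
h(X) = 3.7892 nats

(In bits, this would be 5.4666 bits.)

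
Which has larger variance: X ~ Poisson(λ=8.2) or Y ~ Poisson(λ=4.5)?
X has larger variance (8.2000 > 4.5000)

Compute the variance for each distribution:

X ~ Poisson(λ=8.2):
Var(X) = 8.2000

Y ~ Poisson(λ=4.5):
Var(Y) = 4.5000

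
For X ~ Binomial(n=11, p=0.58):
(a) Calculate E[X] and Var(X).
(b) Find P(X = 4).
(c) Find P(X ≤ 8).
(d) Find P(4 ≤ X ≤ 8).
(a) E[X] = 6.3800, Var(X) = 2.6796
(b) P(X = 4) = 0.086094
(c) P(X ≤ 8) = 0.905535
(d) P(4 ≤ X ≤ 8) = 0.865678

We have X ~ Binomial(n=11, p=0.58).

(a) Moments:
E[X] = 6.3800
Var(X) = 2.6796
σ = √Var(X) = 1.6369

(b) Point probability using PMF:
P(X = 4) = 0.086094

(c) Cumulative probability using CDF:
P(X ≤ 8) = F(8) = 0.905535

(d) Range probability:
P(4 ≤ X ≤ 8) = P(X ≤ 8) - P(X ≤ 3)
                   = F(8) - F(3)
                   = 0.905535 - 0.039858
                   = 0.865678

This means approximately 86.6% of outcomes fall in the interval [4, 8].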